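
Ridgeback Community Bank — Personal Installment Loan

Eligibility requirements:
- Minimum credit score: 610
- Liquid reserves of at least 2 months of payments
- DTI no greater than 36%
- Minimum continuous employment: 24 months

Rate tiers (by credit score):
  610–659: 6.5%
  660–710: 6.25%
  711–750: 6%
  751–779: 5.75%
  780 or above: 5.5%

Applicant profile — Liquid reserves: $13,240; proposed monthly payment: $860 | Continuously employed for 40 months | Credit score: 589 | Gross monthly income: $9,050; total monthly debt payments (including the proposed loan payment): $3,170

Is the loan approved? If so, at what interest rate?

Credit score 589 < 610 (below minimum)
Liquid reserves cover 13,240/860 = 15.4 months — ≥ 2 required
DTI = 3,170/9,050 = 35% ≤ 36%
Employment 40 ≥ 24 months
Not all requirements met → denied.

Denied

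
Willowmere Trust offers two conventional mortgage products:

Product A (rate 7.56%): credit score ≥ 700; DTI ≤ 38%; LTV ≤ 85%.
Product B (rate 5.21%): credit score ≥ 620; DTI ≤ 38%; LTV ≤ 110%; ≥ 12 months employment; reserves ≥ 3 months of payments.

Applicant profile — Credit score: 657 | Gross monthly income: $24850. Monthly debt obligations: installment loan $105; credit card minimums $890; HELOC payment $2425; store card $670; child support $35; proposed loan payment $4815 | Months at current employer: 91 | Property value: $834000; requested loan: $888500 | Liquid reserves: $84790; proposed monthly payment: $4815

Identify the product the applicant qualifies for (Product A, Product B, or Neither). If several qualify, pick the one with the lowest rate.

Total debts = (105 + 890 + 2,425 + 670 + 35 + 4,815) = 8,940; DTI = 8,940/24,850 = 36%.
LTV = 888,500/834,000 = 106.5%.
Reserves = 84,790/4,815 = 17.6 months.
Product A: score 657 < 700; DTI 36% ≤ 38%; LTV 106.5% > 85% → does not qualify.
Product B: score 657 ≥ 620; DTI 36% ≤ 38%; LTV 106.5% ≤ 110%; employment 91 ≥ 12 mo; reserves 17.6 ≥ 3 mo → qualifies.

Product B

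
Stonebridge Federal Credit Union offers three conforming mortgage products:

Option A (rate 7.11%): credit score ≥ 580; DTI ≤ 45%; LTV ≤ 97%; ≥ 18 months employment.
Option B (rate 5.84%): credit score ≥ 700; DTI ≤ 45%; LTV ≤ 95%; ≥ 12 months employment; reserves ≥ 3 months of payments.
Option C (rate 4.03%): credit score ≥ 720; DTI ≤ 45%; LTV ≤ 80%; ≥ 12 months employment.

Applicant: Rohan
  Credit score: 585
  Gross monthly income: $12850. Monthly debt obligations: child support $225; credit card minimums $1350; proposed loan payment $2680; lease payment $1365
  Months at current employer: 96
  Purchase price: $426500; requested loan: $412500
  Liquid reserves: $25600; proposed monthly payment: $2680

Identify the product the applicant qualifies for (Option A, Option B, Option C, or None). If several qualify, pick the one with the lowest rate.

Total debts = (225 + 1,350 + 2,680 + 1,365) = 5,620; DTI = 5,620/12,850 = 43.7%.
LTV = 412,500/426,500 = 96.7%.
Reserves = 25,600/2,680 = 9.6 months.
Option A: score 585 ≥ 580; DTI 43.7% ≤ 45%; LTV 96.7% ≤ 97%; employment 96 ≥ 18 mo → qualifies.
Option B: score 585 < 700; DTI 43.7% ≤ 45%; LTV 96.7% > 95%; employment 96 ≥ 12 mo; reserves 9.6 ≥ 3 mo → does not qualify.
Option C: score 585 < 720; DTI 43.7% ≤ 45%; LTV 96.7% > 80%; employment 96 ≥ 12 mo → does not qualify.

Option A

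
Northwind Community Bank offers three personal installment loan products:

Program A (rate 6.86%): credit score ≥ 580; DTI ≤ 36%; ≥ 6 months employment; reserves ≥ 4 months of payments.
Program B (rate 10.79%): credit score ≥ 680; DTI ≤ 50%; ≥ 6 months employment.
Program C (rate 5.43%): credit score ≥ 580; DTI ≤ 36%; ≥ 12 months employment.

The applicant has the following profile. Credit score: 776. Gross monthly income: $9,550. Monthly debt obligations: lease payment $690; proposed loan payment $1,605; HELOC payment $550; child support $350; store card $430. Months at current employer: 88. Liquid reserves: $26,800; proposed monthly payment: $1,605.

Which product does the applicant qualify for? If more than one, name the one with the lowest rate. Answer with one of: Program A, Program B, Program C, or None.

Total debts = (690 + 1,605 + 550 + 350 + 430) = 3,625; DTI = 3,625/9,550 = 38%.
Reserves = 26,800/1,605 = 16.7 months.
Program A: score 776 ≥ 580; DTI 38% > 36%; employment 88 ≥ 6 mo; reserves 16.7 ≥ 4 mo → does not qualify.
Program B: score 776 ≥ 680; DTI 38% ≤ 50%; employment 88 ≥ 6 mo → qualifies.
Program C: score 776 ≥ 580; DTI 38% > 36%; employment 88 ≥ 12 mo → does not qualify.

Program B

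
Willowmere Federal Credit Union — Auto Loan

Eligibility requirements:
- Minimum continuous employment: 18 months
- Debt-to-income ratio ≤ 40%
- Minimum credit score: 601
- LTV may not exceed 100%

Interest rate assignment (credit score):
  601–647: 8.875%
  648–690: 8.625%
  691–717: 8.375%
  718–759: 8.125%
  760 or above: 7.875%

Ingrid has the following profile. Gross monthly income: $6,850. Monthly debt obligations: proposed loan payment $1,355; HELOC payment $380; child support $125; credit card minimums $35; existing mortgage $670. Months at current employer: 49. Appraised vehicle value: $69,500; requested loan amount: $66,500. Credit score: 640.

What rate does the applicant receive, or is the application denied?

Approved at 8.875%

Credit score 640 ≥ 601 (meets minimum)
Total monthly debts = (1,355 + 380 + 125 + 35 + 670) = 2,565. DTI = 2,565/6,850 = 37.4% ≤ 40%
LTV: 66,500 ÷ 69,500 = 95.7%, within 100% cap
Employment 49 ≥ 18 months
All requirements met. Score 640 falls in the 601–647 tier → 8.875%.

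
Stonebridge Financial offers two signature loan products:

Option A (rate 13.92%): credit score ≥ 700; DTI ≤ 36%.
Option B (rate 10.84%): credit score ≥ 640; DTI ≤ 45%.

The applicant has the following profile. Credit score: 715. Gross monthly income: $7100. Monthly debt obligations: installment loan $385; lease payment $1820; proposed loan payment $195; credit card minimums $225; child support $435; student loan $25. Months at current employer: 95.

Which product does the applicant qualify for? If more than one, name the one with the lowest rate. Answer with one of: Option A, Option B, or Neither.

Option B

Total debts = (385 + 1,820 + 195 + 225 + 435 + 25) = 3,085; DTI = 3,085/7,100 = 43.5%.
Option A: score 715 ≥ 700; DTI 43.5% > 36% → does not qualify.
Option B: score 715 ≥ 640; DTI 43.5% ≤ 45% → qualifies.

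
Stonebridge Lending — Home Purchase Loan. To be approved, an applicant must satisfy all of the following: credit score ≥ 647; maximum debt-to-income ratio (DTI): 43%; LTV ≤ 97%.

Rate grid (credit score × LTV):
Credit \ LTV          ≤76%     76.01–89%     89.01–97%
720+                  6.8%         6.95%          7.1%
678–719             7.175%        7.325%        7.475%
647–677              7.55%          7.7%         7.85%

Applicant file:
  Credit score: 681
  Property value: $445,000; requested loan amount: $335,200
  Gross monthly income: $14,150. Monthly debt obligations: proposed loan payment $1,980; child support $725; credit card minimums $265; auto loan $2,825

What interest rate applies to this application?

7.175%

Credit score 681 ≥ 647; Total monthly debts = (1,980 + 725 + 265 + 2,825) = 5,795. DTI = 5,795/14,150 = 41% ≤ 43%
LTV: 335,200 ÷ 445,000 = 75.3%, within 97% cap
Credit 681 → row 678–719; LTV 75.3% → column ≤76%. Grid cell → 7.175%.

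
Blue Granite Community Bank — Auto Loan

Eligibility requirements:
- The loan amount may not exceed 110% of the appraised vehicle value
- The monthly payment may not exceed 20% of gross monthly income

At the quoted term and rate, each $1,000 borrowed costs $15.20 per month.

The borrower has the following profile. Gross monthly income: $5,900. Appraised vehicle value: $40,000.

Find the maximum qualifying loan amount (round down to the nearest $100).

$44,000

Payment cap: 20% × $5,900 = $1,180/month.
At $15.20 per $1,000, that supports 1,180/15.20 × 1,000 ≈ $77,631 → $77,600.
LTV cap: 110% × $40,000 = $44,000 → $44,000.
Binding constraint: loan-to-value.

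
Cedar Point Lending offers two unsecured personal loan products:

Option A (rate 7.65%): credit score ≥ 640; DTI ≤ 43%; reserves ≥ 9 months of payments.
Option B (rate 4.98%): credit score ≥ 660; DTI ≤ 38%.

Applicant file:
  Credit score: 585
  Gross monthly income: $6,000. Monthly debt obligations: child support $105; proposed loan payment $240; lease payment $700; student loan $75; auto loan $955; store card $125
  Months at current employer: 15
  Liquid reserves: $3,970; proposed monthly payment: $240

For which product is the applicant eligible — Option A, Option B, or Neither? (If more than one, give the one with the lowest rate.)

Neither

Total debts = (105 + 240 + 700 + 75 + 955 + 125) = 2,200; DTI = 2,200/6,000 = 36.7%.
Reserves = 3,970/240 = 16.5 months.
Option A: score 585 < 640; DTI 36.7% ≤ 43%; reserves 16.5 ≥ 9 mo → does not qualify.
Option B: score 585 < 660; DTI 36.7% ≤ 38% → does not qualify.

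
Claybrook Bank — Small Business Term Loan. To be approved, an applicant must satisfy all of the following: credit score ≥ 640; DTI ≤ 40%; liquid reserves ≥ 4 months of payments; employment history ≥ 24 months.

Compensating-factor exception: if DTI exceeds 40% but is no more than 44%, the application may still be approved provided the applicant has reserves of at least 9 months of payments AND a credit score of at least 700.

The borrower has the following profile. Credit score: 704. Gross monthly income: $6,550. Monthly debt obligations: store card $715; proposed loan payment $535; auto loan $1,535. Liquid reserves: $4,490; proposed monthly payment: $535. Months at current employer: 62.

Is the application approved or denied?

Credit score 704 ≥ 640 (meets base)
Total debts = (715 + 535 + 1,535) = 2,785. DTI = 2,785/6,550 = 42.5% > 40% — standard DTI limit exceeded.
Liquid reserves cover 4,490/535 = 8.4 months — ≥ 4 required
Employment 62 ≥ 24 months
42.5% falls in the override range (40%–44%), so the compensating-factor test applies.
Reserves 8.4 < 9 months; credit score 704 ≥ 700.
Override conditions not both satisfied; exception does not apply.

Denied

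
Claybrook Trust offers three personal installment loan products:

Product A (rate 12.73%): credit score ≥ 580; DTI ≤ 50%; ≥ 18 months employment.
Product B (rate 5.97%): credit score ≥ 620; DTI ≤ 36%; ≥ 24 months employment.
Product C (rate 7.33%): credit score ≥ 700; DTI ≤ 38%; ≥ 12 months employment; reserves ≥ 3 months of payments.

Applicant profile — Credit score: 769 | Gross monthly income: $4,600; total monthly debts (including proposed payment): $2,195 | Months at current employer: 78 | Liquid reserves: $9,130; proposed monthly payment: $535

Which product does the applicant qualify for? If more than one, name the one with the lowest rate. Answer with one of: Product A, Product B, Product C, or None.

DTI = 2,195/4,600 = 47.7%.
Reserves = 9,130/535 = 17.1 months.
Product A: score 769 ≥ 580; DTI 47.7% ≤ 50%; employment 78 ≥ 18 mo → qualifies.
Product B: score 769 ≥ 620; DTI 47.7% > 36%; employment 78 ≥ 24 mo → does not qualify.
Product C: score 769 ≥ 700; DTI 47.7% > 38%; employment 78 ≥ 12 mo; reserves 17.1 ≥ 3 mo → does not qualify.

Product A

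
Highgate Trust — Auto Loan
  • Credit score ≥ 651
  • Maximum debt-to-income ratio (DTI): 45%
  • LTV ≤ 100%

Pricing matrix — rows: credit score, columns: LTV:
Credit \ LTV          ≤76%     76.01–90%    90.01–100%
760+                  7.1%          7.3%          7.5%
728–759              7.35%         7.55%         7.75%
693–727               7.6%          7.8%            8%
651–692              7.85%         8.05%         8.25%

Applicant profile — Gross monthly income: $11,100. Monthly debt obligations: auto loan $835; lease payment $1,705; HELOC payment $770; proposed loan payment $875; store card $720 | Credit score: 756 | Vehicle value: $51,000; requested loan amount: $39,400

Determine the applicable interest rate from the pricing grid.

7.55%

Credit score 756 ≥ 651; Total monthly debts = (835 + 1,705 + 770 + 875 + 720) = 4,905. DTI = 4,905/11,100 = 44.2% ≤ 45%
LTV: 39,400 ÷ 51,000 = 77.3%, within 100% cap
Row: 756 falls in 728–759. Column: 77.3% falls in 76.01–90%. Rate = 7.55%.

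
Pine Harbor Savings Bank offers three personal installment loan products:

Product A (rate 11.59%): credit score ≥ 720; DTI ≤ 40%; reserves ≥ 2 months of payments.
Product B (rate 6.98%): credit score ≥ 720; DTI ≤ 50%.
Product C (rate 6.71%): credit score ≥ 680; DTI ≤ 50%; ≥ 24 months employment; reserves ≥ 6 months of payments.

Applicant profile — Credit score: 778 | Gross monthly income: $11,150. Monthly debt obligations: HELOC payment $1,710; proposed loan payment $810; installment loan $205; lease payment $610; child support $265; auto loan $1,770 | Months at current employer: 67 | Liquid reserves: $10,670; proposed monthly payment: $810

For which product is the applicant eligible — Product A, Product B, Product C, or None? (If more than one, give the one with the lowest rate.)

Total debts = (1,710 + 810 + 205 + 610 + 265 + 1,770) = 5,370; DTI = 5,370/11,150 = 48.2%.
Reserves = 10,670/810 = 13.2 months.
Product A: score 778 ≥ 720; DTI 48.2% > 40%; reserves 13.2 ≥ 2 mo → does not qualify.
Product B: score 778 ≥ 720; DTI 48.2% ≤ 50% → qualifies.
Product C: score 778 ≥ 680; DTI 48.2% ≤ 50%; employment 67 ≥ 24 mo; reserves 13.2 ≥ 6 mo → qualifies.
Qualifying: Product B, Product C. Lowest rate is 6.71% → Product C.

Product C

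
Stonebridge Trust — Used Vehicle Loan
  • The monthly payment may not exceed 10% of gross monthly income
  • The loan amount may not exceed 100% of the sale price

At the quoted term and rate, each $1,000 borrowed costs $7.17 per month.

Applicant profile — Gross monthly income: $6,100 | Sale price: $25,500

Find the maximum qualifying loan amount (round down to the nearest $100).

Payment cap: 10% × $6,100 = $610/month.
At $7.17 per $1,000, that supports 610/7.17 × 1,000 ≈ $85,076 → $85,000.
LTV cap: 100% × $25,500 = $25,500 → $25,500.
Binding constraint: loan-to-value.

$25,500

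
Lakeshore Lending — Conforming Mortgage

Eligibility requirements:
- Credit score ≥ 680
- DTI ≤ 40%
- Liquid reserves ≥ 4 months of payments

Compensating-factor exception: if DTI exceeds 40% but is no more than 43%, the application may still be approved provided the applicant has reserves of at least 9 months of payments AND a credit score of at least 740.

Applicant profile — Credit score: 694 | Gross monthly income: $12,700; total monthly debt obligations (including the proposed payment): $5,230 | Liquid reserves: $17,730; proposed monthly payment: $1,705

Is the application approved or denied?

Credit score 694 ≥ 680 (meets base)
DTI: 5,230 ÷ 12,700 = 41.2%, over the 40% base limit.
Reserves = 17,730/1,705 = 10.4 months ≥ 4
41.2% falls in the override range (40%–43%), so the compensating-factor test applies.
Reserves 10.4 ≥ 9 months; credit score 694 < 740.
Override conditions not both satisfied; exception does not apply.

Denied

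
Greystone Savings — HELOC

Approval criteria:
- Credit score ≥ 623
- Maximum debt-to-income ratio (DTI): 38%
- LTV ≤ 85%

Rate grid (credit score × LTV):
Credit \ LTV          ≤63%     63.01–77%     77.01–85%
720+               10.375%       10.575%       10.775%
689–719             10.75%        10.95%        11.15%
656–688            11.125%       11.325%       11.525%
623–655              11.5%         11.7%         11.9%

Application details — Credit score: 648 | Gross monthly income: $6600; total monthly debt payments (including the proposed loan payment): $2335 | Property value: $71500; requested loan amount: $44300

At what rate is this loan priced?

Credit score 648 ≥ 623; Debt-to-income = 2,335/6,600 = 35.4% — meets 38% limit
Loan-to-value = 44,300/71,500 = 62% — pass (85% max)
Score 648 is in the 623–655 band; LTV 62% is in the ≤63% band → 11.5%.

11.5%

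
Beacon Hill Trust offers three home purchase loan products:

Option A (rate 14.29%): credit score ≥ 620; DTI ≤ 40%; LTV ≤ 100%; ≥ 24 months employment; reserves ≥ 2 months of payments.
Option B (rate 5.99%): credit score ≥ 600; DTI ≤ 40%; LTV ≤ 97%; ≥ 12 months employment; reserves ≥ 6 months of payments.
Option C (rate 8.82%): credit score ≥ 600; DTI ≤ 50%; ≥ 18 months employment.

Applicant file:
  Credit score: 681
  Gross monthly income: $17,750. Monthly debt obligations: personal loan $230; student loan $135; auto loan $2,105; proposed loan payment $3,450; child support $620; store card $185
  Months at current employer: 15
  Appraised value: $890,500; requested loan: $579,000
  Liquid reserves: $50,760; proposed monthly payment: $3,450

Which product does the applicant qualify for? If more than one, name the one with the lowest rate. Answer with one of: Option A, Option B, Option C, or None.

Total debts = (230 + 135 + 2,105 + 3,450 + 620 + 185) = 6,725; DTI = 6,725/17,750 = 37.9%.
LTV = 579,000/890,500 = 65%.
Reserves = 50,760/3,450 = 14.7 months.
Option A: score 681 ≥ 620; DTI 37.9% ≤ 40%; LTV 65% ≤ 100%; employment 15 < 24 mo; reserves 14.7 ≥ 2 mo → does not qualify.
Option B: score 681 ≥ 600; DTI 37.9% ≤ 40%; LTV 65% ≤ 97%; employment 15 ≥ 12 mo; reserves 14.7 ≥ 6 mo → qualifies.
Option C: score 681 ≥ 600; DTI 37.9% ≤ 50%; employment 15 < 18 mo → does not qualify.

Option B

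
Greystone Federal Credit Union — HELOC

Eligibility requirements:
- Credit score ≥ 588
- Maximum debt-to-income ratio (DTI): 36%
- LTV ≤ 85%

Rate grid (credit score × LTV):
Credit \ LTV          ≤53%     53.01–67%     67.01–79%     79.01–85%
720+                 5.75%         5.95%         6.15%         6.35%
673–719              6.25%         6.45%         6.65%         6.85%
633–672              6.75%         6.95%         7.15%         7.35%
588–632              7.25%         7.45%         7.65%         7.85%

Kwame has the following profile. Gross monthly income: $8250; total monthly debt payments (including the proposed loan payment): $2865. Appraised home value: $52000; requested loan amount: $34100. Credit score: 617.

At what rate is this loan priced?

Credit score 617 ≥ 588; Debt-to-income = 2,865/8,250 = 34.7% — meets 36% limit
Loan-to-value = 34,100/52,000 = 65.6% — pass (85% max)
Credit 617 → row 588–632; LTV 65.6% → column 53.01–67%. Grid cell → 7.45%.

7.45%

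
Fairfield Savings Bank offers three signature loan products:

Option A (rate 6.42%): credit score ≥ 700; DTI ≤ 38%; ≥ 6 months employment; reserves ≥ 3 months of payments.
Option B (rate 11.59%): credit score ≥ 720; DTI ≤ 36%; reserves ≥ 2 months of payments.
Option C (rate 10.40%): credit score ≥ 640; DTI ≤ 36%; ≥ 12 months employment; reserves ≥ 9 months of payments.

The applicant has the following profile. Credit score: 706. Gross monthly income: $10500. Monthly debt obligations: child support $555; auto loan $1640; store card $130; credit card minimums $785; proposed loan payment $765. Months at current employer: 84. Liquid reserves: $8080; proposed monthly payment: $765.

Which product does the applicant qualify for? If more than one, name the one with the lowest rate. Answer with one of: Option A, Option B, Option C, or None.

Total debts = (555 + 1,640 + 130 + 785 + 765) = 3,875; DTI = 3,875/10,500 = 36.9%.
Reserves = 8,080/765 = 10.6 months.
Option A: score 706 ≥ 700; DTI 36.9% ≤ 38%; employment 84 ≥ 6 mo; reserves 10.6 ≥ 3 mo → qualifies.
Option B: score 706 < 720; DTI 36.9% > 36%; reserves 10.6 ≥ 2 mo → does not qualify.
Option C: score 706 ≥ 640; DTI 36.9% > 36%; employment 84 ≥ 12 mo; reserves 10.6 ≥ 9 mo → does not qualify.

Option A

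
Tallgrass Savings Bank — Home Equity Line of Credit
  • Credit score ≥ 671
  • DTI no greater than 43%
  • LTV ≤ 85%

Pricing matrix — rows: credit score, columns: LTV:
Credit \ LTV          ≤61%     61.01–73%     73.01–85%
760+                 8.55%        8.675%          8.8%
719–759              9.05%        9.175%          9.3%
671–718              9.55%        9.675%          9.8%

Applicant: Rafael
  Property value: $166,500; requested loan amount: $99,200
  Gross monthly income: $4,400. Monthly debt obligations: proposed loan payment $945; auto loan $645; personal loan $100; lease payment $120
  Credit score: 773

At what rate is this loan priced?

8.55%

Credit score 773 ≥ 671; Total monthly debts = (945 + 645 + 100 + 120) = 1,810. DTI = 1,810/4,400 = 41.1% ≤ 43%
LTV = 99,200/166,500 = 59.6% ≤ 85%
Score 773 is in the 760+ band; LTV 59.6% is in the ≤61% band → 8.55%.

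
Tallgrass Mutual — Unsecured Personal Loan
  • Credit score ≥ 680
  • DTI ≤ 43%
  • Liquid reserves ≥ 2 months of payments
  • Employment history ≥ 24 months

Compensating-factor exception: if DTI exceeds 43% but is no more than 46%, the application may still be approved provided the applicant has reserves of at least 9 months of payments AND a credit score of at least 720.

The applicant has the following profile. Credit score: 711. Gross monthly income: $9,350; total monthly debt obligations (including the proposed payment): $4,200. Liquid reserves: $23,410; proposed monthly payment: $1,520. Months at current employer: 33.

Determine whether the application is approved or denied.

Credit score 711 ≥ 680 (meets base)
DTI = 4,200/9,350 = 44.9% > 43% — standard DTI limit exceeded.
Reserves = 23,410/1,520 = 15.4 months ≥ 2
Employment 33 ≥ 24 months
DTI 44.9% is within the 43%–46% exception band; checking compensating factors.
Reserves 15.4 ≥ 9 months; credit score 711 < 720.
Compensating-factor requirement not fully met.

Denied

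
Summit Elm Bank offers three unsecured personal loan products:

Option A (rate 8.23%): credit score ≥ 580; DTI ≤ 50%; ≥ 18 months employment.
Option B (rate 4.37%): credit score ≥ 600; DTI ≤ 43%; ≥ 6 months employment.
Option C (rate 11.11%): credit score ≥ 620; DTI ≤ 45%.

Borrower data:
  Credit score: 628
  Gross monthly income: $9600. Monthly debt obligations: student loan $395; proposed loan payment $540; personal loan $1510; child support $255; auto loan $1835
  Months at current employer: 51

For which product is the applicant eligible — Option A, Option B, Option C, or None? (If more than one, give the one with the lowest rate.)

Option A

Total debts = (395 + 540 + 1,510 + 255 + 1,835) = 4,535; DTI = 4,535/9,600 = 47.2%.
Option A: score 628 ≥ 580; DTI 47.2% ≤ 50%; employment 51 ≥ 18 mo → qualifies.
Option B: score 628 ≥ 600; DTI 47.2% > 43%; employment 51 ≥ 6 mo → does not qualify.
Option C: score 628 ≥ 620; DTI 47.2% > 45% → does not qualify.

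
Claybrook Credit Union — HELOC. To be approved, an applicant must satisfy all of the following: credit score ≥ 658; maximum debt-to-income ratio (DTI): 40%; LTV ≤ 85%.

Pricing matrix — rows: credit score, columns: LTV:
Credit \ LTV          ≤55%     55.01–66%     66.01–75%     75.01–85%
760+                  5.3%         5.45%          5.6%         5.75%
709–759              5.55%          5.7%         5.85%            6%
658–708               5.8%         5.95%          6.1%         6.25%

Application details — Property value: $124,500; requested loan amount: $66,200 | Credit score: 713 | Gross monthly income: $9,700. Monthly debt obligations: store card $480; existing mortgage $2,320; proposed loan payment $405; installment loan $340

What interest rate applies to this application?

Credit score 713 ≥ 658; Total monthly debts = (480 + 2,320 + 405 + 340) = 3,545. DTI: 3,545 ÷ 9,700 = 36.5%, within the 40% cap
LTV: 66,200 ÷ 124,500 = 53.2%, within 85% cap
Row: 713 falls in 709–759. Column: 53.2% falls in ≤55%. Rate = 5.55%.

5.55%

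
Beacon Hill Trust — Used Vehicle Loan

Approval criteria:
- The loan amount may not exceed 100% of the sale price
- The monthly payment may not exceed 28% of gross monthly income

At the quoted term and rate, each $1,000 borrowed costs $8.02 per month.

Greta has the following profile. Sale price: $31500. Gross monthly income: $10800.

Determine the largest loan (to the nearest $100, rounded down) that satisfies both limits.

$31,500

Payment cap: 28% × $10,800 = $3,024/month.
At $8.02 per $1,000, that supports 3,024/8.02 × 1,000 ≈ $377,057 → $377,000.
LTV cap: 100% × $31,500 = $31,500 → $31,500.
Binding constraint: loan-to-value.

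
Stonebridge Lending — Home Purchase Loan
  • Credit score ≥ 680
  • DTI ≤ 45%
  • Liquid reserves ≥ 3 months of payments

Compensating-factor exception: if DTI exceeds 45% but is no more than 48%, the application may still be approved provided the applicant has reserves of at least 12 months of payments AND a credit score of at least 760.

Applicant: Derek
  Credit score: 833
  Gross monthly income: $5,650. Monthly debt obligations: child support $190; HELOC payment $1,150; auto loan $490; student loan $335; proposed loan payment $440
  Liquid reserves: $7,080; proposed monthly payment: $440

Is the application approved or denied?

Credit score 833 ≥ 680 (meets base)
Total debts = (190 + 1,150 + 490 + 335 + 440) = 2,605. DTI: 2,605 ÷ 5,650 = 46.1%, over the 45% base limit.
Liquid reserves cover 7,080/440 = 16.1 months — ≥ 3 required
DTI 46.1% is within the 45%–48% exception band; checking compensating factors.
Override check — reserves: 16.1 mo (ok); score: 833 (ok).
Both compensating conditions met → exception applies.

Approved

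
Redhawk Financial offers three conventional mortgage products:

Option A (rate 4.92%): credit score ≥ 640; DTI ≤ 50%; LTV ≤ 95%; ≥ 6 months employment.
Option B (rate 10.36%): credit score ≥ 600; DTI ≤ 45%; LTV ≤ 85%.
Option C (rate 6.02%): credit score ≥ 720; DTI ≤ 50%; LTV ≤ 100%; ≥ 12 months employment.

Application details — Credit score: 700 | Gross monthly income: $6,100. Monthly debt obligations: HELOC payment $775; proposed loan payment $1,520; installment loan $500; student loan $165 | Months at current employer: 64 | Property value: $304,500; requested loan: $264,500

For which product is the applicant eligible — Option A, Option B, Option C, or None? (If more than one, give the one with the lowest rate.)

Option A

Total debts = (775 + 1,520 + 500 + 165) = 2,960; DTI = 2,960/6,100 = 48.5%.
LTV = 264,500/304,500 = 86.9%.
Option A: score 700 ≥ 640; DTI 48.5% ≤ 50%; LTV 86.9% ≤ 95%; employment 64 ≥ 6 mo → qualifies.
Option B: score 700 ≥ 600; DTI 48.5% > 45%; LTV 86.9% > 85% → does not qualify.
Option C: score 700 < 720; DTI 48.5% ≤ 50%; LTV 86.9% ≤ 100%; employment 64 ≥ 12 mo → does not qualify.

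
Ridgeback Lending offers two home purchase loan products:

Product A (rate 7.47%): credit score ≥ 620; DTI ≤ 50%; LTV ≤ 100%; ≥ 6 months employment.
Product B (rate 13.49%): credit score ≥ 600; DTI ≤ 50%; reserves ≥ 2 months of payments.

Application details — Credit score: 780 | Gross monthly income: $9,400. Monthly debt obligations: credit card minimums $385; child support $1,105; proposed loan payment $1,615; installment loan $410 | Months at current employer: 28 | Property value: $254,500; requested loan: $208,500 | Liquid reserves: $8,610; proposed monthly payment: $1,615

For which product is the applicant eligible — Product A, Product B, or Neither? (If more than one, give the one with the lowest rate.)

Product A

Total debts = (385 + 1,105 + 1,615 + 410) = 3,515; DTI = 3,515/9,400 = 37.4%.
LTV = 208,500/254,500 = 81.9%.
Reserves = 8,610/1,615 = 5.3 months.
Product A: score 780 ≥ 620; DTI 37.4% ≤ 50%; LTV 81.9% ≤ 100%; employment 28 ≥ 6 mo → qualifies.
Product B: score 780 ≥ 600; DTI 37.4% ≤ 50%; reserves 5.3 ≥ 2 mo → qualifies.
Qualifying: Product A, Product B. Lowest rate is 7.47% → Product A.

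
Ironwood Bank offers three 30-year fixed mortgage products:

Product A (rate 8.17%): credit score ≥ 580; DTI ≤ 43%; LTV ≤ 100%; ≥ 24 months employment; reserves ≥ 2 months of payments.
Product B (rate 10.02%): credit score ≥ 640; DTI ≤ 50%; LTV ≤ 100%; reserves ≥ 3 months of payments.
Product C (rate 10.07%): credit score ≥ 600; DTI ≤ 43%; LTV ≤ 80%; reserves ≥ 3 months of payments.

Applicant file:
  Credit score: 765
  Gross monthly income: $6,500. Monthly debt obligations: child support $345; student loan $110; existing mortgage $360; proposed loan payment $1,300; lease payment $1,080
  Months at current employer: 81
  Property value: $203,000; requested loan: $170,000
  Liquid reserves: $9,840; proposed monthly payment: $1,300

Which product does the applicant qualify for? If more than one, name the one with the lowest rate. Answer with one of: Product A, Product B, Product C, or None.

Total debts = (345 + 110 + 360 + 1,300 + 1,080) = 3,195; DTI = 3,195/6,500 = 49.2%.
LTV = 170,000/203,000 = 83.7%.
Reserves = 9,840/1,300 = 7.6 months.
Product A: score 765 ≥ 580; DTI 49.2% > 43%; LTV 83.7% ≤ 100%; employment 81 ≥ 24 mo; reserves 7.6 ≥ 2 mo → does not qualify.
Product B: score 765 ≥ 640; DTI 49.2% ≤ 50%; LTV 83.7% ≤ 100%; reserves 7.6 ≥ 3 mo → qualifies.
Product C: score 765 ≥ 600; DTI 49.2% > 43%; LTV 83.7% > 80%; reserves 7.6 ≥ 3 mo → does not qualify.

Product B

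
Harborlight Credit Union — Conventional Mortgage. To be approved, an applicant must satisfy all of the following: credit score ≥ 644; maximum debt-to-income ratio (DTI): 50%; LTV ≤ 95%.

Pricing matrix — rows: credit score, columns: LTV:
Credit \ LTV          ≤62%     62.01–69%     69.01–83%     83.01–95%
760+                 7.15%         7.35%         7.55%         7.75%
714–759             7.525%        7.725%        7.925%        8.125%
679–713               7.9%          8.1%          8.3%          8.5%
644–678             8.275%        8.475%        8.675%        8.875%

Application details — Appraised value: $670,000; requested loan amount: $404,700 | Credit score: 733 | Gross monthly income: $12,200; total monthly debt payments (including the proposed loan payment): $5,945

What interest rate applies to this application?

Credit score 733 ≥ 644; DTI: 5,945 ÷ 12,200 = 48.7%, within the 50% cap
LTV: 404,700 ÷ 670,000 = 60.4%, within 95% cap
Credit 733 → row 714–759; LTV 60.4% → column ≤62%. Grid cell → 7.525%.

7.525%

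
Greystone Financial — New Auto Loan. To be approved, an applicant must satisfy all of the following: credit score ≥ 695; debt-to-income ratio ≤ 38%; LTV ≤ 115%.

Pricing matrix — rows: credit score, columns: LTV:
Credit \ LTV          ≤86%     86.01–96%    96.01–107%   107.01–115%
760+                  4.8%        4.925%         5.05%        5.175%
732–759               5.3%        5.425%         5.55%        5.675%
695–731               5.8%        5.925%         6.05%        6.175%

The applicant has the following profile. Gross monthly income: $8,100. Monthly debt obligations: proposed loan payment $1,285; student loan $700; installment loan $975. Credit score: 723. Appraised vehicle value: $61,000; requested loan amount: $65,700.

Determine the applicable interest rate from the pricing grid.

6.175%

Credit score 723 ≥ 695; Total monthly debts = (1,285 + 700 + 975) = 2,960. DTI: 2,960 ÷ 8,100 = 36.5%, within the 38% cap
Loan-to-value = 65,700/61,000 = 107.7% — pass (115% max)
Row: 723 falls in 695–731. Column: 107.7% falls in 107.01–115%. Rate = 6.175%.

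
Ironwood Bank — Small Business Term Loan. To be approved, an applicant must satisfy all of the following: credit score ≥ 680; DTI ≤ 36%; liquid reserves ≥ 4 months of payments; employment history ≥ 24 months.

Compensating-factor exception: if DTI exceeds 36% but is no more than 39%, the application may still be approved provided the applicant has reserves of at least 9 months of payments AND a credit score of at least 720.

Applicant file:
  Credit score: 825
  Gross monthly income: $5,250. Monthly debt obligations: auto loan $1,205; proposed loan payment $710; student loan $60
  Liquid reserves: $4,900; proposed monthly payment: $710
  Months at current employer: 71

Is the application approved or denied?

Credit score 825 ≥ 680 (meets base)
Total debts = (1,205 + 710 + 60) = 1,975. DTI = 1,975/5,250 = 37.6% > 36% — standard DTI limit exceeded.
Reserves = 4,900/710 = 6.9 months ≥ 4
Employment 71 ≥ 24 months
37.6% falls in the override range (36%–39%), so the compensating-factor test applies.
Reserves 6.9 < 9 months; credit score 825 ≥ 720.
Compensating-factor requirement not fully met.

Denied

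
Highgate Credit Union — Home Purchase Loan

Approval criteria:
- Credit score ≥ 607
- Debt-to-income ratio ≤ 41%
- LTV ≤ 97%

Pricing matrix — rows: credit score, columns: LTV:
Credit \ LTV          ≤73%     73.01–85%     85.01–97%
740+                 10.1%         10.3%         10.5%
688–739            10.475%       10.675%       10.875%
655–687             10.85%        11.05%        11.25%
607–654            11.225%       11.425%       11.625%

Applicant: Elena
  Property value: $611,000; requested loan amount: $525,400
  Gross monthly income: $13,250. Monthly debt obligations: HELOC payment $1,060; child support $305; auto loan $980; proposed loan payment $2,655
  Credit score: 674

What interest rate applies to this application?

11.25%

Credit score 674 ≥ 607; Total monthly debts = (1,060 + 305 + 980 + 2,655) = 5,000. Debt-to-income = 5,000/13,250 = 37.7% — meets 41% limit
Loan-to-value = 525,400/611,000 = 86% — pass (97% max)
Row: 674 falls in 655–687. Column: 86% falls in 85.01–97%. Rate = 11.25%.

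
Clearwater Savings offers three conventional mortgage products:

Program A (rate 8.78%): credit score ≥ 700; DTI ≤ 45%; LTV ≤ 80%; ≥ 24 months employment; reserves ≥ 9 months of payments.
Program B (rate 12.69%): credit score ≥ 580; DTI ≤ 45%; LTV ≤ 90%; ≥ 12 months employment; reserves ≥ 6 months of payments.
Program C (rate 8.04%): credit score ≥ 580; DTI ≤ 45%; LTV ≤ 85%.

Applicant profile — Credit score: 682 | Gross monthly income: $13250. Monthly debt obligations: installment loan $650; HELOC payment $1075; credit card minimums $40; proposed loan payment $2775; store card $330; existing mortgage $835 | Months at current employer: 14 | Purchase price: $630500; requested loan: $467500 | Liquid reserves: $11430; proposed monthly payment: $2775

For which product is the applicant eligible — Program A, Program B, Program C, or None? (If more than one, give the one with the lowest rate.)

Total debts = (650 + 1,075 + 40 + 2,775 + 330 + 835) = 5,705; DTI = 5,705/13,250 = 43.1%.
LTV = 467,500/630,500 = 74.1%.
Reserves = 11,430/2,775 = 4.1 months.
Program A: score 682 < 700; DTI 43.1% ≤ 45%; LTV 74.1% ≤ 80%; employment 14 < 24 mo; reserves 4.1 < 9 mo → does not qualify.
Program B: score 682 ≥ 580; DTI 43.1% ≤ 45%; LTV 74.1% ≤ 90%; employment 14 ≥ 12 mo; reserves 4.1 < 6 mo → does not qualify.
Program C: score 682 ≥ 580; DTI 43.1% ≤ 45%; LTV 74.1% ≤ 85% → qualifies.

Program C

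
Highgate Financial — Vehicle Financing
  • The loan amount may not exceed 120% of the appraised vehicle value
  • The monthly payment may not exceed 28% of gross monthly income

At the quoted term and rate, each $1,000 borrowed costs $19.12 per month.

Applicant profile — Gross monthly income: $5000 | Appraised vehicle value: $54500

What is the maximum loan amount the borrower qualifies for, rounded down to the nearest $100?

Payment cap: 28% × $5,000 = $1,400/month.
At $19.12 per $1,000, that supports 1,400/19.12 × 1,000 ≈ $73,221 → $73,200.
LTV cap: 120% × $54,500 = $65,400 → $65,400.
Binding constraint: loan-to-value.

$65,400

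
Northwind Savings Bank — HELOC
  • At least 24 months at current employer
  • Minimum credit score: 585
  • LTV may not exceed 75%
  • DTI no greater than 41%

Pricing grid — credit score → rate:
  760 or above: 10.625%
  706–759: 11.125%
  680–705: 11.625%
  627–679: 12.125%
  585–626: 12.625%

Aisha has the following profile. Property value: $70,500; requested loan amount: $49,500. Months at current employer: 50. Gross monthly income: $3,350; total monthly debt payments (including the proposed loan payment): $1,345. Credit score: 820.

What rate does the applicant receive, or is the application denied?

Approved at 10.625%

Credit score 820 ≥ 585 (meets minimum)
LTV: 49,500 ÷ 70,500 = 70.2%, within 75% cap
Employment 50 ≥ 24 months
DTI: 1,345 ÷ 3,350 = 40.1%, within the 41% cap
All requirements met. Score 820 falls in the 760 or above tier → 10.625%.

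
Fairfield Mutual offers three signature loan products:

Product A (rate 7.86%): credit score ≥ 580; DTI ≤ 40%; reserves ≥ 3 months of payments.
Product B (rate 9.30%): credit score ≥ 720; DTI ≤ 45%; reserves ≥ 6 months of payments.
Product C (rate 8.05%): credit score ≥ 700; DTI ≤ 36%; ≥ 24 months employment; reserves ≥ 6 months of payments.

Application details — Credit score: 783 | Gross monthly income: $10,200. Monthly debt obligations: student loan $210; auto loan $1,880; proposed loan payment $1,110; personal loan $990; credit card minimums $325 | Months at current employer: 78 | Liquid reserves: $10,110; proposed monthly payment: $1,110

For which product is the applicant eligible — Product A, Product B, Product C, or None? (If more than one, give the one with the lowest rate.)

Total debts = (210 + 1,880 + 1,110 + 990 + 325) = 4,515; DTI = 4,515/10,200 = 44.3%.
Reserves = 10,110/1,110 = 9.1 months.
Product A: score 783 ≥ 580; DTI 44.3% > 40%; reserves 9.1 ≥ 3 mo → does not qualify.
Product B: score 783 ≥ 720; DTI 44.3% ≤ 45%; reserves 9.1 ≥ 6 mo → qualifies.
Product C: score 783 ≥ 700; DTI 44.3% > 36%; employment 78 ≥ 24 mo; reserves 9.1 ≥ 6 mo → does not qualify.

Product B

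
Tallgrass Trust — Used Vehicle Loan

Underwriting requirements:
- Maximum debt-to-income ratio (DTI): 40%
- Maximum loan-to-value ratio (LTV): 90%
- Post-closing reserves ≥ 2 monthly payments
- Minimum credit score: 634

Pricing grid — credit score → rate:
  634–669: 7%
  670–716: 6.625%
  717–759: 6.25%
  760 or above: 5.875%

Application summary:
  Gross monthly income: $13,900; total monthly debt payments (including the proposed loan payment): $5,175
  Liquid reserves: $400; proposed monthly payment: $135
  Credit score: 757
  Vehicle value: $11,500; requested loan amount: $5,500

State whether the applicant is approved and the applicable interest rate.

Approved at 6.25%

Credit score 757 ≥ 634 (meets minimum)
Loan-to-value = 5,500/11,500 = 47.8% — pass (90% max)
Liquid reserves cover 400/135 = 3.0 months — ≥ 2 required
Debt-to-income = 5,175/13,900 = 37.2% — meets 40% limit
All requirements met. Score 757 falls in the 717–759 tier → 6.25%.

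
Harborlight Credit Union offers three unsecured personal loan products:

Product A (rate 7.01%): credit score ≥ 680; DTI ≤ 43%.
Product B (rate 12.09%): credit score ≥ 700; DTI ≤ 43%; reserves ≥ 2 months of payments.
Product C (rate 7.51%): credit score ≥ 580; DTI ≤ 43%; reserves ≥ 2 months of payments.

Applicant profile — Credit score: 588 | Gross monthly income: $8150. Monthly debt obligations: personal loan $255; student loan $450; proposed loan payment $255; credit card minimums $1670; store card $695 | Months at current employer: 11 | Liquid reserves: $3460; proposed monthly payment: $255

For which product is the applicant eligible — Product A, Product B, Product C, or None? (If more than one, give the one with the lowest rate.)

Total debts = (255 + 450 + 255 + 1,670 + 695) = 3,325; DTI = 3,325/8,150 = 40.8%.
Reserves = 3,460/255 = 13.6 months.
Product A: score 588 < 680; DTI 40.8% ≤ 43% → does not qualify.
Product B: score 588 < 700; DTI 40.8% ≤ 43%; reserves 13.6 ≥ 2 mo → does not qualify.
Product C: score 588 ≥ 580; DTI 40.8% ≤ 43%; reserves 13.6 ≥ 2 mo → qualifies.

Product C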